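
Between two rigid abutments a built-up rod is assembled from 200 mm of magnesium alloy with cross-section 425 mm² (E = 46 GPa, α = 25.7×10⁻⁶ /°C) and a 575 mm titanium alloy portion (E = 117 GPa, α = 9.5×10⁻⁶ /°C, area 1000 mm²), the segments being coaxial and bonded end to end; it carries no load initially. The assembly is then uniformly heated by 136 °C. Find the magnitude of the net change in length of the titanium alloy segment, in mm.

With the walls removed the bar would change length by δ_free = Σ αᵢΔT Lᵢ = 25.7×10⁻⁶×136×200 + 9.5×10⁻⁶×136×575 = 1.442 mm.
Since the ends are fixed, an axial force P builds up, equal in every segment, with P · Σ Lᵢ/(AᵢEᵢ) = δ_free.
Σ Lᵢ/(AᵢEᵢ) = 200/(425×46×10³) + 575/(1000×117×10³) = 1.514×10⁻⁵ mm/N.
Hence P = δ_free / Σ(L/AE) = 1.442/1.514×10⁻⁵ = 95.21 kN (compressive).
For the titanium alloy segment, free thermal change = 9.5×10⁻⁶×136×575 = 0.7429 mm and elastic change from P = 95210×575/(1000×117×10³) = 0.4679 mm; these oppose, so the net change is 0.275 mm (segment lengthens).

|ΔL| ≈ 0.275 mm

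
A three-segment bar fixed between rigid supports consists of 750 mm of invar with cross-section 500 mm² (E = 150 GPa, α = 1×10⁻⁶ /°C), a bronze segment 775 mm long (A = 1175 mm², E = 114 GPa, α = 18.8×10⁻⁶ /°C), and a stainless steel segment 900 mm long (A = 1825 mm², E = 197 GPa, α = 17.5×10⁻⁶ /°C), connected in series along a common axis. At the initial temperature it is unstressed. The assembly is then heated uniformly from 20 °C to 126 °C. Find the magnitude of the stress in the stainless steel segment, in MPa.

σ ≈ 98.7 MPa (compressive)

If the supports were absent, the total length change would be Σ αᵢΔT Lᵢ = 1×10⁻⁶×106×750 + 18.8×10⁻⁶×106×775 + 17.5×10⁻⁶×106×900 = 3.293 mm.
The rigid supports impose zero overall length change; the single axial force P common to all segments must satisfy P Σ Lᵢ/(AᵢEᵢ) = δ_free.
The series flexibility is Σ Lᵢ/(AᵢEᵢ) = 750/(500×150×10³) + 775/(1175×114×10³) + 900/(1825×197×10³) = 1.829×10⁻⁵ mm/N.
P = 3.293 / 1.829×10⁻⁵ = 180100 N = 180.1 kN, compressive.
σ_{stainless steel} = P / A = 180100 / 1825 = 98.67 MPa.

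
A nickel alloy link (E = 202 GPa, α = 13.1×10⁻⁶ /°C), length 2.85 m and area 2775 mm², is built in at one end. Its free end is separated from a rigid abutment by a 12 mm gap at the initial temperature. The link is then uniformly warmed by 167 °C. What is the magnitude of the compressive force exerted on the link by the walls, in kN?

P ≈ 0 kN

Free thermal elongation = αΔT L = 13.1×10⁻⁶ × 167 × 2850 = 6.235 mm.
Since δ_free = 6.23 mm is less than the 12 mm gap, the link never touches the wall. No axial force develops.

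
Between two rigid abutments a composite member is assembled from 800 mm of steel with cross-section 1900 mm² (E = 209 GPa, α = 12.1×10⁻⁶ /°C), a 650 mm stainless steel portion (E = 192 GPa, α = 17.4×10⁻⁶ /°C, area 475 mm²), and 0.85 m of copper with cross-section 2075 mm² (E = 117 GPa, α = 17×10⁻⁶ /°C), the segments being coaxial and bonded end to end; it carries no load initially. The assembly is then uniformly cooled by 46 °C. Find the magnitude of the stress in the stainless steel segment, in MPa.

σ ≈ 271 MPa (tensile)

With the walls removed the bar would change length by δ_free = Σ αᵢΔT Lᵢ = 12.1×10⁻⁶×46×800 + 17.4×10⁻⁶×46×650 + 17×10⁻⁶×46×850 = 1.63 mm.
Since the ends are fixed, an axial force P builds up, equal in every segment, with P · Σ Lᵢ/(AᵢEᵢ) = δ_free.
The series flexibility is Σ Lᵢ/(AᵢEᵢ) = 800/(1900×209×10³) + 650/(475×192×10³) + 850/(2075×117×10³) = 1.264×10⁻⁵ mm/N.
Hence P = δ_free / Σ(L/AE) = 1.63/1.264×10⁻⁵ = 128.9 kN (tensile).
σ_{stainless steel} = P / A = 128900 / 475 = 271.5 MPa.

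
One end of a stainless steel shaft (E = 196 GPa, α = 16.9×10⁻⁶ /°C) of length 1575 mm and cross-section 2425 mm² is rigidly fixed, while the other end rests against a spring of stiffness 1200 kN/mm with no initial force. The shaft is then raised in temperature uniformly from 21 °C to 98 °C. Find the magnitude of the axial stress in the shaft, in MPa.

Free thermal expansion: δ_free = αΔT L = 16.9×10⁻⁶ × 77 × 1575 = 2.05 mm.
Let P be the compressive force at the spring. The shaft shortens elastically by PL/(AE) and the spring compresses by P/k; together these equal δ_free.
So P = δ_free / [L/(AE) + 1/k] = 2.05 / [ 1575/(2425×196×10³) + 1/(1200×10³) ].
P = 2.05 / 4.147×10⁻⁶ = 494200 N.
σ = P/A = 494200/2425 = 203.8 MPa.

σ ≈ 204 MPa (compressive)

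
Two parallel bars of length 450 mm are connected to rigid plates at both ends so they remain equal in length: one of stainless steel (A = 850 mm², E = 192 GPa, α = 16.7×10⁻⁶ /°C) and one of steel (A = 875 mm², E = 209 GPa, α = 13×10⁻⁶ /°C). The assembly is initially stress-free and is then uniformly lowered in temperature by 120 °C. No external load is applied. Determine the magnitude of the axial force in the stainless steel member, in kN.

Equilibrium of a rigid end plate with no external load gives equal and opposite internal forces ±P in the two members. Since α_{stainless steel} > α_{steel}, cooling drives the stainless steel into tension and the steel into compression.
Equating the net (thermal + elastic) strains gives |α₁ − α₂|·ΔT = P·[1/(A₁E₁) + 1/(A₂E₂)].
|α₁ − α₂|·ΔT = 3.7×10⁻⁶ × 120 = 0.000444.
1/(A₁E₁) + 1/(A₂E₂) = 1/(850×192×10³) + 1/(875×209×10³) = 1.16×10⁻⁸ N⁻¹.
So P = 0.000444 / 1.16×10⁻⁸ = 38.29 kN.

P ≈ 38.3 kN (tensile in the stainless steel)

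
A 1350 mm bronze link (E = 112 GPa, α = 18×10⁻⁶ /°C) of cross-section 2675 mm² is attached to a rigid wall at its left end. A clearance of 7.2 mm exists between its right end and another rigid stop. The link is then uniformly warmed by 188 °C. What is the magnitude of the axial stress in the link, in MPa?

If the wall were absent the link would grow by αΔT L = 18×10⁻⁶ × 188 × 1350 = 4.568 mm.
Since δ_free = 4.57 mm is less than the 7.2 mm gap, the link never touches the wall. No axial force develops.

σ ≈ 0 MPa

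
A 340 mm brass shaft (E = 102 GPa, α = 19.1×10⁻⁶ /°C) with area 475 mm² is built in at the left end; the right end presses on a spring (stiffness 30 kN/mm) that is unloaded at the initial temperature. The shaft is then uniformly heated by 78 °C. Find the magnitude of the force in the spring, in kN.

The unrestrained thermal change is αΔT L = 19.1×10⁻⁶ × 78 × 340 = 0.5065 mm.
With a force P in the spring, the elastic change of the shaft is PL/(AE) and that of the spring is P/k; compatibility requires their sum to equal δ_free.
So P = δ_free / [L/(AE) + 1/k] = 0.5065 / [ 340/(475×102×10³) + 1/(30×10³) ].
P = 0.5065 / 4.035×10⁻⁵ = 12550 N.

P ≈ 12.6 kN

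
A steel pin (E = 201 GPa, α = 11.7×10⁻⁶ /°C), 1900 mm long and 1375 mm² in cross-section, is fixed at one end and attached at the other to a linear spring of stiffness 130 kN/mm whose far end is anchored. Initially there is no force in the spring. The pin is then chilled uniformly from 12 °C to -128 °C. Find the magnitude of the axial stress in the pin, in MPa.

If the spring were absent the pin would shorten by αΔT L = 11.7×10⁻⁶ × 140 × 1900 = 3.112 mm.
Let P be the tensile force in the spring. The pin extends elastically by PL/(AE) and the spring stretches by P/k; together these equal δ_free.
So P = δ_free / [L/(AE) + 1/k] = 3.112 / [ 1900/(1375×201×10³) + 1/(130×10³) ].
P = 3.112 / 1.457×10⁻⁵ = 213600 N.
σ = P/A = 213600/1375 = 155.4 MPa.

σ ≈ 155 MPa (tensile)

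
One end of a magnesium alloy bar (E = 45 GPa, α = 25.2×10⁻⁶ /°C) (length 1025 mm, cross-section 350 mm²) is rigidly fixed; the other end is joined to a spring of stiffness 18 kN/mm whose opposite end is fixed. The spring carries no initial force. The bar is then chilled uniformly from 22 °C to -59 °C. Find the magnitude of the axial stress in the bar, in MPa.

σ ≈ 49.6 MPa (tensile)

The unrestrained thermal change is αΔT L = 25.2×10⁻⁶ × 81 × 1025 = 2.092 mm.
With a force P in the spring, the elastic change of the bar is PL/(AE) and that of the spring is P/k; compatibility requires their sum to equal δ_free.
So P = δ_free / [L/(AE) + 1/k] = 2.092 / [ 1025/(350×45×10³) + 1/(18×10³) ].
P = 2.092 / 0.0001206 = 17340 N.
σ = P/A = 17340/350 = 49.55 MPa.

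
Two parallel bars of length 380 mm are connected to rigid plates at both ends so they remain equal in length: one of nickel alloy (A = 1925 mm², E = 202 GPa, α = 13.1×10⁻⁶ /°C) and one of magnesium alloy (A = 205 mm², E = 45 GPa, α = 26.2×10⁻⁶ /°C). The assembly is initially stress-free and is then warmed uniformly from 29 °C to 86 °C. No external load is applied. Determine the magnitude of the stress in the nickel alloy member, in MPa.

σ ≈ 3.5 MPa (tensile)

Equilibrium of a rigid end plate with no external load gives equal and opposite internal forces ±P in the two members. Since α_{magnesium alloy} > α_{nickel alloy}, heating drives the magnesium alloy into compression and the nickel alloy into tension.
Setting the final lengths equal and cancelling L: (α₁ − α₂)ΔT = P/(A₁E₁) + P/(A₂E₂).
|α₁ − α₂|·ΔT = 13.1×10⁻⁶ × 57 = 0.0007467.
1/(A₁E₁) + 1/(A₂E₂) = 1/(1925×202×10³) + 1/(205×45×10³) = 1.11×10⁻⁷ N⁻¹.
So P = 0.0007467 / 1.11×10⁻⁷ = 6.729 kN.
σ_{nickel alloy} = P/A₁ = 6729/1925 = 3.495 MPa, tensile.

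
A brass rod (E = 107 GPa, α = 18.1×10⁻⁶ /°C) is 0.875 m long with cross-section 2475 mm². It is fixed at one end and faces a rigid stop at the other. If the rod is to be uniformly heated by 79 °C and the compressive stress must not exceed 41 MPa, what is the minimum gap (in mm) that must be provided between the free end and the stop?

g ≈ 0.916 mm

With no wall the rod would lengthen by αΔT L = 18.1×10⁻⁶ × 79 × 875 = 1.251 mm.
At the allowable stress the elastic shortening the wall may impose is σL/E = 41 × 875 / (107×10³) = 0.3353 mm.
So the gap has to take up the difference, g_min = δ_free − σL/E = 1.251 − 0.3353 = 0.9159 mm.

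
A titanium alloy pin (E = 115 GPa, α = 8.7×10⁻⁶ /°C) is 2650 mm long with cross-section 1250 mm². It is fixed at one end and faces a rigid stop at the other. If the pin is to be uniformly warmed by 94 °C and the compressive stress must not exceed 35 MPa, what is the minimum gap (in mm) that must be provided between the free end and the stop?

Free expansion if unrestrained: δ_free = αΔT L = 8.7×10⁻⁶ × 94 × 2650 = 2.167 mm.
At the allowable stress the elastic shortening the wall may impose is σL/E = 35 × 2650 / (115×10³) = 0.8065 mm.
The gap must absorb the remainder: g_min = 2.167 − 0.8065 = 1.361 mm.

g ≈ 1.36 mm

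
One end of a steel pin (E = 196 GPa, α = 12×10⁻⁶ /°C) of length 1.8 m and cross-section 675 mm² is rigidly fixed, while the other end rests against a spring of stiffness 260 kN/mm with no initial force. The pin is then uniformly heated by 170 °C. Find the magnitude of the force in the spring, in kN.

The unrestrained thermal change is αΔT L = 12×10⁻⁶ × 170 × 1800 = 3.672 mm.
With a force P in the spring, the elastic change of the pin is PL/(AE) and that of the spring is P/k; compatibility requires their sum to equal δ_free.
So P = δ_free / [L/(AE) + 1/k] = 3.672 / [ 1800/(675×196×10³) + 1/(260×10³) ].
P = 3.672 / 1.745×10⁻⁵ = 210400 N.

P ≈ 210 kN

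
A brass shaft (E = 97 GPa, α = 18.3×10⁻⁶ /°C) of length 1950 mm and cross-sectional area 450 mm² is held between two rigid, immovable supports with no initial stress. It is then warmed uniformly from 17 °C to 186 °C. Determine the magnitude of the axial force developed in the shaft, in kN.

P ≈ 135 kN (compressive)

With zero net strain, σ = E·αΔT = 97 GPa × 18.3×10⁻⁶ × 169 = 300 MPa.
Then P = σA = 300 × 450 mm² = 135 kN, compressive.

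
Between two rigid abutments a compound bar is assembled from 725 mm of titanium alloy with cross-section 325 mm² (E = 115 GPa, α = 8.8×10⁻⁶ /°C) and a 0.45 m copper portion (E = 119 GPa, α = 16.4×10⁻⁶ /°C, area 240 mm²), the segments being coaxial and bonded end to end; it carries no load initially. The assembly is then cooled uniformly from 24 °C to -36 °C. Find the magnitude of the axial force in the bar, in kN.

If the supports were absent, the total length change would be Σ αᵢΔT Lᵢ = 8.8×10⁻⁶×60×725 + 16.4×10⁻⁶×60×450 = 0.8256 mm.
Since the ends are fixed, an axial force P builds up, equal in every segment, with P · Σ Lᵢ/(AᵢEᵢ) = δ_free.
Σ Lᵢ/(AᵢEᵢ) = 725/(325×115×10³) + 450/(240×119×10³) = 3.515×10⁻⁵ mm/N.
So P = 0.8256 / 3.515×10⁻⁵ = 23.49 kN, tensile.

P ≈ 23.5 kN (tensile)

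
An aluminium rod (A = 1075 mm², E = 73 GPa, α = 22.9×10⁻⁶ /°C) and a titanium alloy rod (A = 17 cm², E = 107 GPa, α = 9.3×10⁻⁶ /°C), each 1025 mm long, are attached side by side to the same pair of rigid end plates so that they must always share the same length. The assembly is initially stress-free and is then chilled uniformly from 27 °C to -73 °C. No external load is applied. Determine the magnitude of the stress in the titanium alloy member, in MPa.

The aluminium has the larger α, so on cooling it would change length more than the titanium alloy if both were free. The rigid plates force a common final length, so the aluminium is put into tension and the titanium alloy into compression, with equal and opposite forces P (no external load).
Setting the final lengths equal and cancelling L: (α₁ − α₂)ΔT = P/(A₁E₁) + P/(A₂E₂).
|α₁ − α₂|·ΔT = 13.6×10⁻⁶ × 100 = 0.00136.
1/(A₁E₁) + 1/(A₂E₂) = 1/(1075×73×10³) + 1/(1700×107×10³) = 1.824×10⁻⁸ N⁻¹.
So P = 0.00136 / 1.824×10⁻⁸ = 74.56 kN.
σ_{titanium alloy} = P/A₂ = 74560/1700 = 43.86 MPa, compressive.

σ ≈ 43.9 MPa (compressive)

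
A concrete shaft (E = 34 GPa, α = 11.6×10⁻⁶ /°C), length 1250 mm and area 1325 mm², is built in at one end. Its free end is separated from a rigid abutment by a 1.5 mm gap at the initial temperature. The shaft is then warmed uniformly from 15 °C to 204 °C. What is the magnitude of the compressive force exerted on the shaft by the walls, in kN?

Unrestrained expansion: δ_free = αΔT L = 11.6×10⁻⁶ × 189 × 1250 = 2.74 mm.
After closing the 1.5 mm clearance, 2.74 − 1.5 = 1.24 mm of expansion remains to be suppressed by the wall.
Compatibility: PL/(AE) = 1.24 mm, so σ = P/A = E × (1.24/1250) = 33.74 MPa.
Force on the wall = σA = 33.74 × 1325 mm² = 44.71 kN.

P ≈ 44.7 kN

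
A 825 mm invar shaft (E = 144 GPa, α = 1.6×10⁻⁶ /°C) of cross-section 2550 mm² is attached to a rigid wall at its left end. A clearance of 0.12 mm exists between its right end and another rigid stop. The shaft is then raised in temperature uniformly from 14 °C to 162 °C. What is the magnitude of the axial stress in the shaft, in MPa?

If the wall were absent the shaft would grow by αΔT L = 1.6×10⁻⁶ × 148 × 825 = 0.1954 mm.
After closing the 0.12 mm clearance, 0.1954 − 0.12 = 0.07536 mm of expansion remains to be suppressed by the wall.
That suppressed elongation corresponds to σ = E·Δ/L = 144×10³ × 0.07536/825 = 13.15 MPa.

σ ≈ 13.2 MPa (compressive)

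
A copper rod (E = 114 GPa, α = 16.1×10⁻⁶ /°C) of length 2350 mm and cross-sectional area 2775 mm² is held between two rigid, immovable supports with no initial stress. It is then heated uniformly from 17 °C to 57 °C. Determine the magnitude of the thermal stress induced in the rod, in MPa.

σ ≈ 73.4 MPa (compressive)

Because both ends are immovable the net strain is zero, and the suppressed thermal strain is αΔT = 16.1×10⁻⁶ × 40 = 644×10⁻⁶.
The stress required to suppress this strain is σ = Eε = 114×10³ × 644×10⁻⁶ = 73.42 MPa, compressive since the rod is trying to expand.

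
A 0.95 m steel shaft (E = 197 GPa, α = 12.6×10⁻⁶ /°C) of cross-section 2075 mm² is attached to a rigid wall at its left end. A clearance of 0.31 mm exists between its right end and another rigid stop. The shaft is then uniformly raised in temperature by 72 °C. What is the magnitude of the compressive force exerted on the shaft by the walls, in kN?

Unrestrained expansion: δ_free = αΔT L = 12.6×10⁻⁶ × 72 × 950 = 0.8618 mm.
This exceeds the 0.31 mm gap, so the wall pushes back. The portion of expansion that must be recovered elastically is δ_free − gap = 0.8618 − 0.31 = 0.5518 mm.
That suppressed elongation corresponds to σ = E·Δ/L = 197×10³ × 0.5518/950 = 114.4 MPa.
Force on the wall = σA = 114.4 × 2075 mm² = 237.5 kN.

P ≈ 237 kN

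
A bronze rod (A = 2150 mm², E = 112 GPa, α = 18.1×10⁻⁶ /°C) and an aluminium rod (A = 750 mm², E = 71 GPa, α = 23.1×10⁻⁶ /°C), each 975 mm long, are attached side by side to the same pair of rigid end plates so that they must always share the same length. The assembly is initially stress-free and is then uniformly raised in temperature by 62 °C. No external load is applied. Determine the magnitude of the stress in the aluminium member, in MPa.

The aluminium has the larger α, so on heating it would change length more than the bronze if both were free. The rigid plates force a common final length, so the aluminium is put into compression and the bronze into tension, with equal and opposite forces P (no external load).
Setting the final lengths equal and cancelling L: (α₁ − α₂)ΔT = P/(A₁E₁) + P/(A₂E₂).
|α₁ − α₂|·ΔT = 5×10⁻⁶ × 62 = 0.00031.
1/(A₁E₁) + 1/(A₂E₂) = 1/(2150×112×10³) + 1/(750×71×10³) = 2.293×10⁻⁸ N⁻¹.
So P = 0.00031 / 2.293×10⁻⁸ = 13.52 kN.
σ_{aluminium} = P/A₂ = 13520/750 = 18.02 MPa, compressive.

σ ≈ 18 MPa (compressive)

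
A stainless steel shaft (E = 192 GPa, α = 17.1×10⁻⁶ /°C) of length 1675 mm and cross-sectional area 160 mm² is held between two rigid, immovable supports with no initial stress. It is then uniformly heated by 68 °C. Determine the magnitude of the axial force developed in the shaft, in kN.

P ≈ 35.7 kN (compressive)

Full restraint means ε = 0, so the stress is σ = EαΔT = 192×10³ × 17.1×10⁻⁶ × 68 = 223.3 MPa.
Then P = σA = 223.3 × 160 mm² = 35.72 kN, compressive.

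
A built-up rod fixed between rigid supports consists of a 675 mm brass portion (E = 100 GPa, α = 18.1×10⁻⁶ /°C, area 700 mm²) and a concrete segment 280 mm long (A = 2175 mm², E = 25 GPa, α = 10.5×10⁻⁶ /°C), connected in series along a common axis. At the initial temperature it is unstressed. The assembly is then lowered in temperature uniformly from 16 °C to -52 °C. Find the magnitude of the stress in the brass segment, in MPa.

Free thermal contraction of the whole bar: Σ αᵢΔT Lᵢ = 18.1×10⁻⁶×68×675 + 10.5×10⁻⁶×68×280 = 1.031 mm.
Since the ends are fixed, an axial force P builds up, equal in every segment, with P · Σ Lᵢ/(AᵢEᵢ) = δ_free.
The series flexibility is Σ Lᵢ/(AᵢEᵢ) = 675/(700×100×10³) + 280/(2175×25×10³) = 1.479×10⁻⁵ mm/N.
So P = 1.031 / 1.479×10⁻⁵ = 69.68 kN, tensile.
σ_{brass} = P / A = 69680 / 700 = 99.54 MPa.

σ ≈ 99.5 MPa (tensile)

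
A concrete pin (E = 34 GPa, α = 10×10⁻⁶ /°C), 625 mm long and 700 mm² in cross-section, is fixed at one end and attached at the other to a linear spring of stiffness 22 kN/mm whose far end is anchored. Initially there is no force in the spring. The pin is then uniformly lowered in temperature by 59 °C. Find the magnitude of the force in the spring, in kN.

If the spring were absent the pin would shorten by αΔT L = 10×10⁻⁶ × 59 × 625 = 0.3687 mm.
With a force P in the spring, the elastic change of the pin is PL/(AE) and that of the spring is P/k; compatibility requires their sum to equal δ_free.
P [ L/(AE) + 1/k ] = δ_free → P [ 625/(700×34×10³) + 1/(22×10³) ] = 0.3687.
P = 0.3687 / 7.172×10⁻⁵ = 5142 N.

P ≈ 5.14 kN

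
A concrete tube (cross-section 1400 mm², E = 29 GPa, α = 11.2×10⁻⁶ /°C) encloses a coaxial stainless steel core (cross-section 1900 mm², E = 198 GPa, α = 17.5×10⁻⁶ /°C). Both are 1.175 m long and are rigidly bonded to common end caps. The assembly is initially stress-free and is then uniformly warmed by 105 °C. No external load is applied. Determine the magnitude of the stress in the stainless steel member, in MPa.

σ ≈ 12.8 MPa (compressive)

Equilibrium of a rigid end plate with no external load gives equal and opposite internal forces ±P in the two members. Since α_{stainless steel} > α_{concrete}, heating drives the stainless steel into compression and the concrete into tension.
Equating the net (thermal + elastic) strains gives |α₁ − α₂|·ΔT = P·[1/(A₁E₁) + 1/(A₂E₂)].
|α₁ − α₂|·ΔT = 6.3×10⁻⁶ × 105 = 0.0006615.
1/(A₁E₁) + 1/(A₂E₂) = 1/(1400×29×10³) + 1/(1900×198×10³) = 2.729×10⁻⁸ N⁻¹.
P = 0.0006615 / 2.729×10⁻⁸ = 24240 N = 24.24 kN.
σ_{stainless steel} = P/A₂ = 24240/1900 = 12.76 MPa, compressive.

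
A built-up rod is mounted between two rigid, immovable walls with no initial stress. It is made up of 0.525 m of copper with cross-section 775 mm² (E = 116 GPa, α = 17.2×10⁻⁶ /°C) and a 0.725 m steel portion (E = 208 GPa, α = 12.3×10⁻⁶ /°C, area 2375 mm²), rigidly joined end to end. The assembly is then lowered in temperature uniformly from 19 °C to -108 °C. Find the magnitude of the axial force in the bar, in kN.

If the supports were absent, the total length change would be Σ αᵢΔT Lᵢ = 17.2×10⁻⁶×127×525 + 12.3×10⁻⁶×127×725 = 2.279 mm.
Since the ends are fixed, an axial force P builds up, equal in every segment, with P · Σ Lᵢ/(AᵢEᵢ) = δ_free.
Σ Lᵢ/(AᵢEᵢ) = 525/(775×116×10³) + 725/(2375×208×10³) = 7.307×10⁻⁶ mm/N.
Hence P = δ_free / Σ(L/AE) = 2.279/7.307×10⁻⁶ = 311.9 kN (tensile).

P ≈ 312 kN (tensile)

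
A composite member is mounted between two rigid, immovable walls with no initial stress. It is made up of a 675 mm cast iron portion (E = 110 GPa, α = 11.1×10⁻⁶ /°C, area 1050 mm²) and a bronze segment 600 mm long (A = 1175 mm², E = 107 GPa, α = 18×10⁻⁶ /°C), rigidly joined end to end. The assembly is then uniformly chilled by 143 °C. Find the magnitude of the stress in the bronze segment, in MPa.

With the walls removed the bar would change length by δ_free = Σ αᵢΔT Lᵢ = 11.1×10⁻⁶×143×675 + 18×10⁻⁶×143×600 = 2.616 mm.
The rigid supports impose zero overall length change; the single axial force P common to all segments must satisfy P Σ Lᵢ/(AᵢEᵢ) = δ_free.
Σ Lᵢ/(AᵢEᵢ) = 675/(1050×110×10³) + 600/(1175×107×10³) = 1.062×10⁻⁵ mm/N.
P = 2.616 / 1.062×10⁻⁵ = 246400 N = 246.4 kN, tensile.
σ_{bronze} = P / A = 246400 / 1175 = 209.7 MPa.

σ ≈ 210 MPa (tensile)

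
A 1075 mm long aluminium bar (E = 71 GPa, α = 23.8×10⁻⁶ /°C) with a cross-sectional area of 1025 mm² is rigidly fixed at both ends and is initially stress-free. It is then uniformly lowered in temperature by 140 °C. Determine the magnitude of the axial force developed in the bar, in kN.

Full restraint means ε = 0, so the stress is σ = EαΔT = 71×10³ × 23.8×10⁻⁶ × 140 = 236.6 MPa.
Axial force P = σA = 236.6 × 1025 = 242500 N = 242.5 kN, tensile.

P ≈ 242 kN (tensile)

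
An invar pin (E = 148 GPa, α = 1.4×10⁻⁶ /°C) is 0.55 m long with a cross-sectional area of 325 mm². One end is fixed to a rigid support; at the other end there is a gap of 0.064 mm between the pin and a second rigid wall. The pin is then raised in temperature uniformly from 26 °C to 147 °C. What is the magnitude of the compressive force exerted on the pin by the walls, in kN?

P ≈ 2.55 kN

Free thermal elongation = αΔT L = 1.4×10⁻⁶ × 121 × 550 = 0.09317 mm.
After closing the 0.064 mm clearance, 0.09317 − 0.064 = 0.02917 mm of expansion remains to be suppressed by the wall.
So σ = E(δ_free − g)/L = 148×10³ × 0.02917/550 = 7.849 MPa.
P = σA = 7.849 × 325 = 2.551 kN.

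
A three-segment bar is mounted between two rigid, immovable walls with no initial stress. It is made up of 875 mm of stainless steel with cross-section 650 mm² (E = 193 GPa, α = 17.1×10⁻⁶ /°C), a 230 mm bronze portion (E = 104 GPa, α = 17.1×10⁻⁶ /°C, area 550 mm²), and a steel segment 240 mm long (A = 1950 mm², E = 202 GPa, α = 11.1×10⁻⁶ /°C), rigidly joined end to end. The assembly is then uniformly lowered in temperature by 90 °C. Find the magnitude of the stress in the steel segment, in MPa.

If the supports were absent, the total length change would be Σ αᵢΔT Lᵢ = 17.1×10⁻⁶×90×875 + 17.1×10⁻⁶×90×230 + 11.1×10⁻⁶×90×240 = 1.94 mm.
Since the ends are fixed, an axial force P builds up, equal in every segment, with P · Σ Lᵢ/(AᵢEᵢ) = δ_free.
Σ Lᵢ/(AᵢEᵢ) = 875/(650×193×10³) + 230/(550×104×10³) + 240/(1950×202×10³) = 1.161×10⁻⁵ mm/N.
So P = 1.94 / 1.161×10⁻⁵ = 167.2 kN, tensile.
σ_{steel} = P / A = 167200 / 1950 = 85.74 MPa.

σ ≈ 85.7 MPa (tensile)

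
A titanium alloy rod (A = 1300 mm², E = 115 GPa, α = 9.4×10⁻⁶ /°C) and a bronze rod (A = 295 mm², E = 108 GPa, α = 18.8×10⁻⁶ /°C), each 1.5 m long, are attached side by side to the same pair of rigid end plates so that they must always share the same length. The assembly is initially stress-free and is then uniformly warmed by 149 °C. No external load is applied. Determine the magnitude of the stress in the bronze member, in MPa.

Both members must finish at the same length. With the larger α, the bronze tends to over-expand; the plates restrain it, putting the bronze in compression and the titanium alloy in tension. With no external load the two internal forces are equal and opposite, magnitude P.
Compatibility of the two members (thermal + elastic change equal): (α₁ − α₂)ΔT = P·[1/(A₁E₁) + 1/(A₂E₂)].
|α₁ − α₂|·ΔT = 9.4×10⁻⁶ × 149 = 0.001401.
1/(A₁E₁) + 1/(A₂E₂) = 1/(1300×115×10³) + 1/(295×108×10³) = 3.808×10⁻⁸ N⁻¹.
So P = 0.001401 / 3.808×10⁻⁸ = 36.78 kN.
σ_{bronze} = P/A₂ = 36780/295 = 124.7 MPa, compressive.

σ ≈ 125 MPa (compressive)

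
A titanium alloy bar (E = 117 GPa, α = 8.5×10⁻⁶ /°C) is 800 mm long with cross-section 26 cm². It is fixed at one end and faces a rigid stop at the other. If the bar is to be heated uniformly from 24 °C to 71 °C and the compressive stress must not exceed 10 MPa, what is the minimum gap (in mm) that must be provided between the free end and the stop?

Free expansion if unrestrained: δ_free = αΔT L = 8.5×10⁻⁶ × 47 × 800 = 0.3196 mm.
At the allowable stress the elastic shortening the wall may impose is σL/E = 10 × 800 / (117×10³) = 0.06838 mm.
So the gap has to take up the difference, g_min = δ_free − σL/E = 0.3196 − 0.06838 = 0.2512 mm.

g ≈ 0.251 mm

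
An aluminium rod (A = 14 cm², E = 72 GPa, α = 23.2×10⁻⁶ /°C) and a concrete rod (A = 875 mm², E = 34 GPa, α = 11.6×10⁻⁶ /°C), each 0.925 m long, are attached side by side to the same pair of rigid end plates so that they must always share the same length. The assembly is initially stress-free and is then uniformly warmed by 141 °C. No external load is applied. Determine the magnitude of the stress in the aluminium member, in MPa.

σ ≈ 26.8 MPa (compressive)

Equilibrium of a rigid end plate with no external load gives equal and opposite internal forces ±P in the two members. Since α_{aluminium} > α_{concrete}, heating drives the aluminium into compression and the concrete into tension.
Setting the final lengths equal and cancelling L: (α₁ − α₂)ΔT = P/(A₁E₁) + P/(A₂E₂).
|α₁ − α₂|·ΔT = 11.6×10⁻⁶ × 141 = 0.001636.
1/(A₁E₁) + 1/(A₂E₂) = 1/(1400×72×10³) + 1/(875×34×10³) = 4.353×10⁻⁸ N⁻¹.
P = 0.001636 / 4.353×10⁻⁸ = 37570 N = 37.57 kN.
σ_{aluminium} = P/A₁ = 37570/1400 = 26.84 MPa, compressive.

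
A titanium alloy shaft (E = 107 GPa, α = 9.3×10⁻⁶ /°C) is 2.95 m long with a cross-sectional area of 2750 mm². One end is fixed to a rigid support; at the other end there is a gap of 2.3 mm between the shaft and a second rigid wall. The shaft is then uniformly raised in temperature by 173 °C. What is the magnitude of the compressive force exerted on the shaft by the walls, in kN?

P ≈ 244 kN

If the wall were absent the shaft would grow by αΔT L = 9.3×10⁻⁶ × 173 × 2950 = 4.746 mm.
This exceeds the 2.3 mm gap, so the wall pushes back. The portion of expansion that must be recovered elastically is δ_free − gap = 4.746 − 2.3 = 2.446 mm.
Compatibility: PL/(AE) = 2.446 mm, so σ = P/A = E × (2.446/2950) = 88.73 MPa.
P = σA = 88.73 × 2750 = 244 kN.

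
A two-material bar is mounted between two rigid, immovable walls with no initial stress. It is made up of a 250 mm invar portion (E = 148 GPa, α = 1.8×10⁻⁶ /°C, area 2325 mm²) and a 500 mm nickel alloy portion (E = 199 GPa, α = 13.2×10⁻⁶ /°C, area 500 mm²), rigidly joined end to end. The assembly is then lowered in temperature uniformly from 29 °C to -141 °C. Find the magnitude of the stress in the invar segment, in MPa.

σ ≈ 89.6 MPa (tensile)

With the walls removed the bar would change length by δ_free = Σ αᵢΔT Lᵢ = 1.8×10⁻⁶×170×250 + 13.2×10⁻⁶×170×500 = 1.198 mm.
Since the ends are fixed, an axial force P builds up, equal in every segment, with P · Σ Lᵢ/(AᵢEᵢ) = δ_free.
The series flexibility is Σ Lᵢ/(AᵢEᵢ) = 250/(2325×148×10³) + 500/(500×199×10³) = 5.752×10⁻⁶ mm/N.
Hence P = δ_free / Σ(L/AE) = 1.198/5.752×10⁻⁶ = 208.4 kN (tensile).
σ_{invar} = P / A = 208400 / 2325 = 89.62 MPa.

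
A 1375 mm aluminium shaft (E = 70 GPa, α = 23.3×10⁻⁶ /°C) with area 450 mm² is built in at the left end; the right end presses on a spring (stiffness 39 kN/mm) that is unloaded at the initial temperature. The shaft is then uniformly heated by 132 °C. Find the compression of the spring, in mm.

δ ≈ 1.56 mm

If the spring were absent the shaft would lengthen by αΔT L = 23.3×10⁻⁶ × 132 × 1375 = 4.229 mm.
Let P be the compressive force at the spring. The shaft shortens elastically by PL/(AE) and the spring compresses by P/k; together these equal δ_free.
P [ L/(AE) + 1/k ] = δ_free → P [ 1375/(450×70×10³) + 1/(39×10³) ] = 4.229.
P = 4.229 / 6.929×10⁻⁵ = 61030 N.
Spring compression = P/k = 61030/(39×10³) = 1.565 mm.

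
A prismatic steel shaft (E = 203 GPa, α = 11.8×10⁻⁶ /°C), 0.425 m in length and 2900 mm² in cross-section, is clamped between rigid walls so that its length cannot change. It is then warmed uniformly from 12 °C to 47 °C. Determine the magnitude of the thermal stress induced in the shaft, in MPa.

σ ≈ 83.8 MPa (compressive)

With length fixed, the mechanical strain must cancel the thermal strain αΔT = 11.8×10⁻⁶ × 35 = 413×10⁻⁶.
Hence σ = E·αΔT = 203×10³ × 413×10⁻⁶ = 83.84 MPa, compressive.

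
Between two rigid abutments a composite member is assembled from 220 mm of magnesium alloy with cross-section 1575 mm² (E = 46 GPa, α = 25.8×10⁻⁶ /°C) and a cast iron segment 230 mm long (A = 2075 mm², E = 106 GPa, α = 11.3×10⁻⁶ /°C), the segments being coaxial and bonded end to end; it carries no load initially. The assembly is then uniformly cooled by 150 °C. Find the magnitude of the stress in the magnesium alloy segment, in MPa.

If the supports were absent, the total length change would be Σ αᵢΔT Lᵢ = 25.8×10⁻⁶×150×220 + 11.3×10⁻⁶×150×230 = 1.241 mm.
The walls prevent any net length change, so an axial force P (same in every segment) develops. Compatibility: P · Σ Lᵢ/(AᵢEᵢ) = δ_free.
The series flexibility is Σ Lᵢ/(AᵢEᵢ) = 220/(1575×46×10³) + 230/(2075×106×10³) = 4.082×10⁻⁶ mm/N.
So P = 1.241 / 4.082×10⁻⁶ = 304.1 kN, tensile.
σ_{magnesium alloy} = P / A = 304100 / 1575 = 193.1 MPa.

σ ≈ 193 MPa (tensile)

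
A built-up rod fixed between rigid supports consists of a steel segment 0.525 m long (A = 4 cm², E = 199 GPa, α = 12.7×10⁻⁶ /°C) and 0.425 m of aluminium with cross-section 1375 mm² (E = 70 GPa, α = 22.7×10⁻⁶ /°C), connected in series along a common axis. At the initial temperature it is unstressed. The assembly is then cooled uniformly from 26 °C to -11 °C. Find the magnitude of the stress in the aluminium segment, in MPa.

σ ≈ 39.9 MPa (tensile)

With the walls removed the bar would change length by δ_free = Σ αᵢΔT Lᵢ = 12.7×10⁻⁶×37×525 + 22.7×10⁻⁶×37×425 = 0.6037 mm.
The rigid supports impose zero overall length change; the single axial force P common to all segments must satisfy P Σ Lᵢ/(AᵢEᵢ) = δ_free.
The series flexibility is Σ Lᵢ/(AᵢEᵢ) = 525/(400×199×10³) + 425/(1375×70×10³) = 1.101×10⁻⁵ mm/N.
P = 0.6037 / 1.101×10⁻⁵ = 54820 N = 54.82 kN, tensile.
σ_{aluminium} = P / A = 54820 / 1375 = 39.87 MPa.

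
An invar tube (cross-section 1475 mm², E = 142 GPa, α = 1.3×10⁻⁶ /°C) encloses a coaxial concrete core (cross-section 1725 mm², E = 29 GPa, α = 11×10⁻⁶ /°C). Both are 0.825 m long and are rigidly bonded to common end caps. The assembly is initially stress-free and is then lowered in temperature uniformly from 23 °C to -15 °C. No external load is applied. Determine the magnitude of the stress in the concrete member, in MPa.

σ ≈ 8.63 MPa (tensile)

Equilibrium of a rigid end plate with no external load gives equal and opposite internal forces ±P in the two members. Since α_{concrete} > α_{invar}, cooling drives the concrete into tension and the invar into compression.
Setting the final lengths equal and cancelling L: (α₁ − α₂)ΔT = P/(A₁E₁) + P/(A₂E₂).
|α₁ − α₂|·ΔT = 9.7×10⁻⁶ × 38 = 0.0003686.
1/(A₁E₁) + 1/(A₂E₂) = 1/(1475×142×10³) + 1/(1725×29×10³) = 2.476×10⁻⁸ N⁻¹.
So P = 0.0003686 / 2.476×10⁻⁸ = 14.88 kN.
σ_{concrete} = P/A₂ = 14880/1725 = 8.629 MPa, tensile.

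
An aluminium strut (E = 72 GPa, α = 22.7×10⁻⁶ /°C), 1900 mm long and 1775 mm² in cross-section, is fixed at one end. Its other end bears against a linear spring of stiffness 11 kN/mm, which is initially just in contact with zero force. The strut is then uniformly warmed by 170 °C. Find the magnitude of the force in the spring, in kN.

P ≈ 69.3 kN

Free thermal expansion: δ_free = αΔT L = 22.7×10⁻⁶ × 170 × 1900 = 7.332 mm.
Let P be the compressive force at the spring. The strut shortens elastically by PL/(AE) and the spring compresses by P/k; together these equal δ_free.
P [ L/(AE) + 1/k ] = δ_free → P [ 1900/(1775×72×10³) + 1/(11×10³) ] = 7.332.
P = 7.332 / 0.0001058 = 69320 N.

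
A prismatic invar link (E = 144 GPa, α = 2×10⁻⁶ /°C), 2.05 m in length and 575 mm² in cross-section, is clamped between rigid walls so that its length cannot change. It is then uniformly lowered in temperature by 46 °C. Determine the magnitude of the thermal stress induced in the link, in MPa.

Because both ends are immovable the net strain is zero, and the suppressed thermal strain is αΔT = 2×10⁻⁶ × 46 = 92×10⁻⁶.
Hence σ = E·αΔT = 144×10³ × 92×10⁻⁶ = 13.25 MPa, tensile.

σ ≈ 13.2 MPa (tensile)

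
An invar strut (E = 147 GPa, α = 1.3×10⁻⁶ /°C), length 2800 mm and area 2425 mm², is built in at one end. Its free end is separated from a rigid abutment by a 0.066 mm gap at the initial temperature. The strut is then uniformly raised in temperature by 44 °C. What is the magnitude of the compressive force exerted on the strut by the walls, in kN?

If the wall were absent the strut would grow by αΔT L = 1.3×10⁻⁶ × 44 × 2800 = 0.1602 mm.
After closing the 0.066 mm clearance, 0.1602 − 0.066 = 0.09416 mm of expansion remains to be suppressed by the wall.
That suppressed elongation corresponds to σ = E·Δ/L = 147×10³ × 0.09416/2800 = 4.943 MPa.
Force on the wall = σA = 4.943 × 2425 mm² = 11.99 kN.

P ≈ 12 kN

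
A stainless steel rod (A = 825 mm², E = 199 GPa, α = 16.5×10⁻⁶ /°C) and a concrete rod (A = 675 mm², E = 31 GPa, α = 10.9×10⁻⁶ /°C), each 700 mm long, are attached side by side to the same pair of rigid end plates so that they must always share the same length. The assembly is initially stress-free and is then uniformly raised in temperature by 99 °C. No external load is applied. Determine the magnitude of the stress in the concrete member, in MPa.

σ ≈ 15.2 MPa (tensile)

The stainless steel has the larger α, so on heating it would change length more than the concrete if both were free. The rigid plates force a common final length, so the stainless steel is put into compression and the concrete into tension, with equal and opposite forces P (no external load).
Compatibility of the two members (thermal + elastic change equal): (α₁ − α₂)ΔT = P·[1/(A₁E₁) + 1/(A₂E₂)].
|α₁ − α₂|·ΔT = 5.6×10⁻⁶ × 99 = 0.0005544.
1/(A₁E₁) + 1/(A₂E₂) = 1/(825×199×10³) + 1/(675×31×10³) = 5.388×10⁻⁸ N⁻¹.
P = 0.0005544 / 5.388×10⁻⁸ = 10290 N = 10.29 kN.
σ_{concrete} = P/A₂ = 10290/675 = 15.24 MPa, tensile.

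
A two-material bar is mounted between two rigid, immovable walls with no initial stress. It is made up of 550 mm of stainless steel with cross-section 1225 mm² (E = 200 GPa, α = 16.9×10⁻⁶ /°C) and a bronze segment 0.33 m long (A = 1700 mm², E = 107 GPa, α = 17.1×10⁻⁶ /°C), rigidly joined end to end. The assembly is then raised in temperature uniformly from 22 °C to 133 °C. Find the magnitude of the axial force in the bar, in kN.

P ≈ 408 kN (compressive)

With the walls removed the bar would change length by δ_free = Σ αᵢΔT Lᵢ = 16.9×10⁻⁶×111×550 + 17.1×10⁻⁶×111×330 = 1.658 mm.
The rigid supports impose zero overall length change; the single axial force P common to all segments must satisfy P Σ Lᵢ/(AᵢEᵢ) = δ_free.
Σ Lᵢ/(AᵢEᵢ) = 550/(1225×200×10³) + 330/(1700×107×10³) = 4.059×10⁻⁶ mm/N.
Hence P = δ_free / Σ(L/AE) = 1.658/4.059×10⁻⁶ = 408.5 kN (compressive).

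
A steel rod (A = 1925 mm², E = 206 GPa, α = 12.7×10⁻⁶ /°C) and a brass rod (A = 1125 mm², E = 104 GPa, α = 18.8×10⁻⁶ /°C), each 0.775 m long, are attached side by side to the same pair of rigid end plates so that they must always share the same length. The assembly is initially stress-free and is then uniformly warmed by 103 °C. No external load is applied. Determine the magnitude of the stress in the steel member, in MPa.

Equilibrium of a rigid end plate with no external load gives equal and opposite internal forces ±P in the two members. Since α_{brass} > α_{steel}, heating drives the brass into compression and the steel into tension.
Equating the net (thermal + elastic) strains gives |α₁ − α₂|·ΔT = P·[1/(A₁E₁) + 1/(A₂E₂)].
|α₁ − α₂|·ΔT = 6.1×10⁻⁶ × 103 = 0.0006283.
1/(A₁E₁) + 1/(A₂E₂) = 1/(1925×206×10³) + 1/(1125×104×10³) = 1.107×10⁻⁸ N⁻¹.
So P = 0.0006283 / 1.107×10⁻⁸ = 56.76 kN.
σ_{steel} = P/A₁ = 56760/1925 = 29.49 MPa, tensile.

σ ≈ 29.5 MPa (tensile)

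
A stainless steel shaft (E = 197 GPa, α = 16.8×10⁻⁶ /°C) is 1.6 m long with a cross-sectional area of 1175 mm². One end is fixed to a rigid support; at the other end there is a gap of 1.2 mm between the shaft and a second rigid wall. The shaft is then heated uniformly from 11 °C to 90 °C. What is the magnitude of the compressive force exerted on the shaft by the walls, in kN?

P ≈ 134 kN

Free thermal elongation = αΔT L = 16.8×10⁻⁶ × 79 × 1600 = 2.124 mm.
After closing the 1.2 mm clearance, 2.124 − 1.2 = 0.9235 mm of expansion remains to be suppressed by the wall.
So σ = E(δ_free − g)/L = 197×10³ × 0.9235/1600 = 113.7 MPa.
Force on the wall = σA = 113.7 × 1175 mm² = 133.6 kN.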